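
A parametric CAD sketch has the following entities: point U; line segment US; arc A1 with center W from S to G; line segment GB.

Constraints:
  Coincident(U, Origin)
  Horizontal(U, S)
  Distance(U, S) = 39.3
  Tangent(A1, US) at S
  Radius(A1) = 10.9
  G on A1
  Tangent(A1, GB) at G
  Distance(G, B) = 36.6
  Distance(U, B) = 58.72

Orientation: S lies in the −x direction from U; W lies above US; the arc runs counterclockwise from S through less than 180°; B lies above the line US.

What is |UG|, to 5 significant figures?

31.005

U is at the origin; US is horizontal with |US| = 39.3 and S on the −x side, so S = (-39.300, 0.0000). The tangent condition forces WS to be normal to US, so W = S + (0, 10.9) = (-39.300, 10.900). Since WG ⟂ GB (tangency), |WB| = √(10.9² + 36.6²) = 38.189 regardless of where G sits on A1. So B lies on both circle(U, 58.72) and circle(W, 38.189); the above-US intersection is B = (-33.005, 48.566). G is the foot of the tangent from B: G = (-28.484, 12.247).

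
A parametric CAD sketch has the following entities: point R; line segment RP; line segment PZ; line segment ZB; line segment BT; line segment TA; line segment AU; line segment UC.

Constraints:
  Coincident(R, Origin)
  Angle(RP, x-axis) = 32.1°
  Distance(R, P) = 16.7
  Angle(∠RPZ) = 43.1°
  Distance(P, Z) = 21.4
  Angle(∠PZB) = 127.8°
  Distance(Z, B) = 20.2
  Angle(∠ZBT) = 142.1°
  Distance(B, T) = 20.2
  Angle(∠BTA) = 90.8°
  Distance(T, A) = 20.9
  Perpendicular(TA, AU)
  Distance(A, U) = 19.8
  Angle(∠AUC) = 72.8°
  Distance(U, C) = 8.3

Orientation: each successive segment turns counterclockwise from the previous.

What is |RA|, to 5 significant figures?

25.014

∠ZBT = 142.1° gives BT at -100.90° from the x-axis; with |BT| = 20.2, T = (-25.878, -20.183). ∠BTA = 90.8° gives TA at -11.700° from the x-axis; with |TA| = 20.9, A = (-5.4126, -24.422). Then |RA| = |A − R| = 25.014.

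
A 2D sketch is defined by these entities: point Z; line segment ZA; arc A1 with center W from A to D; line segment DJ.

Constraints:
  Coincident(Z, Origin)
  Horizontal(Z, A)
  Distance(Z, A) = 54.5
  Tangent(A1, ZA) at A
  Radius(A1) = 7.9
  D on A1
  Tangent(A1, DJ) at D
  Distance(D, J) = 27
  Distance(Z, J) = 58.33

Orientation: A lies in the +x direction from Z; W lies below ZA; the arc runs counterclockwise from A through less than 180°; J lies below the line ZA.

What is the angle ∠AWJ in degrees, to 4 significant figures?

163.9°

Checks: |ZA| = 54.50 ✓; |WD| = 7.900 ✓; ∠(WD, DJ) = 90.00° ✓; |DJ| = 27.00 ✓; |ZJ| = 58.33 ✓.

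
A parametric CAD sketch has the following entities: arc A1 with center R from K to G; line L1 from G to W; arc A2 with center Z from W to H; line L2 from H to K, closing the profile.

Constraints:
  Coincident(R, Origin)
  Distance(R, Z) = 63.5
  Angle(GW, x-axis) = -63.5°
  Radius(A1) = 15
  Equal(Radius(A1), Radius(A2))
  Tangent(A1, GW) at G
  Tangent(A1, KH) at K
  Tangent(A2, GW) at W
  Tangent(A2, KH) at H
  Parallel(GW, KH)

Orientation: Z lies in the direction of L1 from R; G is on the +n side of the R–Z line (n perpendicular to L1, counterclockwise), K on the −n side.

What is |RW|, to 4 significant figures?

65.25

Tangency of A1 to both parallel lines with radius 15.0 puts G and K at R ± 15.0·n: G = (13.42, 6.693), K = (-13.42, -6.693). Equal radii place W and H the same way about Z: W = Z + 15.0·n = (41.76, -50.14), H = Z − 15.0·n = (14.91, -63.52). Then |RW| = |W − R| = 65.25.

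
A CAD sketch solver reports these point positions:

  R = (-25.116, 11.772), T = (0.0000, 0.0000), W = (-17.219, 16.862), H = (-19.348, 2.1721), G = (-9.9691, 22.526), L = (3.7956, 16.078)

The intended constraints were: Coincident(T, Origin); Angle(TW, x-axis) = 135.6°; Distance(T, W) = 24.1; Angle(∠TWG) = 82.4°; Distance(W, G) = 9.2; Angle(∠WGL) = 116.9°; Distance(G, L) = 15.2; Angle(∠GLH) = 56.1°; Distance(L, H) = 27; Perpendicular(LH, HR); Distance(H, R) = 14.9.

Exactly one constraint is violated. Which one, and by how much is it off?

Distance(H, R) = 14.9 — off by 3.70.

T = (0.00, 0.00) ✓; TW at 135.6° ✓; |TW| = 24.10 ✓; ∠TWG = 82.40° ✓; |WG| = 9.200 ✓; ∠WGL = 116.9° ✓; |GL| = 15.20 ✓; ∠GLH = 56.10° ✓; |LH| = 27.00 ✓; ∠(LH, HR) = 90.00° ✓; |HR| = 11.20 ✗.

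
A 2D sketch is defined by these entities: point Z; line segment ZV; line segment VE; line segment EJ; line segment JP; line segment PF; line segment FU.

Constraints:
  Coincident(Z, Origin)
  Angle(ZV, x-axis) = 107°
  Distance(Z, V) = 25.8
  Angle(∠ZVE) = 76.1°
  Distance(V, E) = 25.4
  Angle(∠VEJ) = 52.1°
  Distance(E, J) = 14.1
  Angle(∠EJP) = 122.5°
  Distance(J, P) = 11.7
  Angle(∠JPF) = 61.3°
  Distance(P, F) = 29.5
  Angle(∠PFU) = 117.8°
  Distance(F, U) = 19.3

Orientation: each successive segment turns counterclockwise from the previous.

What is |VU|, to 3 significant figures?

42.6

Z is at the origin; ZV runs at 107.0° with length 25.8, so V = (-7.54, 24.7). ∠ZVE = 76.1° gives VE at -149° from the x-axis; with |VE| = 25.4, E = (-29.3, 11.6). ∠VEJ = 52.1° gives EJ at -21.2° from the x-axis; with |EJ| = 14.1, J = (-16.2, 6.53). ∠EJP = 122.5° gives JP at 36.3° from the x-axis; with |JP| = 11.7, P = (-6.76, 13.5). ∠JPF = 61.3° gives PF at 155° from the x-axis; with |PF| = 29.5, F = (-33.5, 25.9). ∠PFU = 117.8° gives FU at -143° from the x-axis; with |FU| = 19.3, U = (-48.9, 14.3). Then |VU| = |U − V| = 42.6.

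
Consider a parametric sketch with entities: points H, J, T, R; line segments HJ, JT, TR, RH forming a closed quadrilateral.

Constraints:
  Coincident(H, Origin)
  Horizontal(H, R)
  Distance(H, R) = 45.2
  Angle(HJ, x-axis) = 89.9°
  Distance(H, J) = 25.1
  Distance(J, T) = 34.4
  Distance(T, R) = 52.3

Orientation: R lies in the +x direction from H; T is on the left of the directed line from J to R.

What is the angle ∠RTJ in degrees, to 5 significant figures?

69.680°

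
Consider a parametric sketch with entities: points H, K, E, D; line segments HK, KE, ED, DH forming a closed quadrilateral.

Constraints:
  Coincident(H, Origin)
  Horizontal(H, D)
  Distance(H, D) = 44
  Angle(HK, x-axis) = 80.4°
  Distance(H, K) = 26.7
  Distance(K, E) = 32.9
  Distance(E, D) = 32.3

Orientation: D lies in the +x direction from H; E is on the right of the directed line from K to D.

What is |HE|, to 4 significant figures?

13.44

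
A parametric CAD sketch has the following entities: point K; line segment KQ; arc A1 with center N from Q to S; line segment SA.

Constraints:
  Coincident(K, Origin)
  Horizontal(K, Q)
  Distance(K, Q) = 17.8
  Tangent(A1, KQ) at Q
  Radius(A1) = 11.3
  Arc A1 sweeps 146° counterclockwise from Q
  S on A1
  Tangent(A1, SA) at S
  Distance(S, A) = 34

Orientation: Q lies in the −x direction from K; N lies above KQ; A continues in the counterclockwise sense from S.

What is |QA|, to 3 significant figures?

45.3

K is at the origin; K and Q share the same y with |KQ| = 17.8 and Q on the −x side, so Q = (-17.8, 0.00). The tangent condition forces NQ to be normal to KQ, so N = Q + (0, 11.3) = (-17.8, 11.3). On A1, Q sits at bearing -90° from N; a 146° counterclockwise sweep puts S at bearing 56°, so S = N + 11.3·(cos 56°, sin 56°) = (-11.5, 20.7). A1 meets SA tangentially, so NS is at right angles to SA, so SA runs along (−sin 56°, cos 56°); with |SA| = 34.0, A = (-39.7, 39.7). Then |QA| = |A − Q| = 45.3.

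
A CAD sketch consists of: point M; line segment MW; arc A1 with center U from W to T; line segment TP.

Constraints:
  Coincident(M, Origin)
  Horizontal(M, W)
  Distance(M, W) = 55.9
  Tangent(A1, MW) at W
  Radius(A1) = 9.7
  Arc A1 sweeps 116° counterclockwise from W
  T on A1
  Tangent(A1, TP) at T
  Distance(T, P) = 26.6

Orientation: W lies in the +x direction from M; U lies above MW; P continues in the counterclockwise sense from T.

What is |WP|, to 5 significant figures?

37.974

M is at the origin; M and W share the same y with |MW| = 55.9 and W on the +x side, so W = (55.900, 0.0000). Since A1 is tangent to MW there, UW ⟂ MW, so U = W + (0, 9.7) = (55.900, 9.7000). On A1, W sits at bearing -90° from U; a 116° counterclockwise sweep puts T at bearing 26°, so T = U + 9.7·(cos 26°, sin 26°) = (64.618, 13.952). A1 meets TP tangentially, so UT is at right angles to TP, so TP runs along (−sin 26°, cos 26°); with |TP| = 26.6, P = (52.958, 37.860). Then |WP| = |P − W| = 37.974.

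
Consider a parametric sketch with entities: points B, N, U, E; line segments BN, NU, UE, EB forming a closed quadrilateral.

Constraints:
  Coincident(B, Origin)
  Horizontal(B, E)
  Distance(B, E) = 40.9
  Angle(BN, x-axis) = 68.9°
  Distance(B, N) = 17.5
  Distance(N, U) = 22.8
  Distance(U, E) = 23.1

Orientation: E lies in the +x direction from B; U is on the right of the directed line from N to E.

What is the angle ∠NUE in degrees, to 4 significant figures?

112.9°

Checks: |NU| = 22.80 ✓; |UE| = 23.10 ✓.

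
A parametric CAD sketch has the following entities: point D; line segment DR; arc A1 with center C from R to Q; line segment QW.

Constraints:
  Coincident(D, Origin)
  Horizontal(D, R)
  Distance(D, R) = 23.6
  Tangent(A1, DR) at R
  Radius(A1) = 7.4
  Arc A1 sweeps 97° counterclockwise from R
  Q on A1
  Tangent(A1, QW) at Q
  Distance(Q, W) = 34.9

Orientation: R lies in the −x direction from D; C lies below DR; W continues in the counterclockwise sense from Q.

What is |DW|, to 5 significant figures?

50.561

D is at the origin; DR is horizontal with |DR| = 23.6 and R on the −x side, so R = (-23.600, 0.0000). A1 meets DR tangentially, so CR is at right angles to DR, so C = R + (0, -7.4) = (-23.600, -7.4000). On A1, R sits at bearing 90° from C; a 97° counterclockwise sweep puts Q at bearing 187°, so Q = C + 7.4·(cos 187°, sin 187°) = (-30.945, -8.3018). The tangent condition forces CQ to be normal to QW, so QW runs along (−sin 187°, cos 187°); with |QW| = 34.9, W = (-26.692, -42.942). Then |DW| = |W − D| = 50.561.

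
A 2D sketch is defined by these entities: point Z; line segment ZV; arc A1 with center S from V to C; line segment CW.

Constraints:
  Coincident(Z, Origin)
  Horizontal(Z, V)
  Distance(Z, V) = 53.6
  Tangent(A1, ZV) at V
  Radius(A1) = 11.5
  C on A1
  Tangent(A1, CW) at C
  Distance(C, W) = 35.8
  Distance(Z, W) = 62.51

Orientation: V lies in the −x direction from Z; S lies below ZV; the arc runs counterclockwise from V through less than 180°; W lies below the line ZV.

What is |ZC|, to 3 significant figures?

65.4

Z is at the origin; Z and V share the same y with |ZV| = 53.6 and V on the −x side, so V = (-53.6, 0.00). Tangency of A1 to ZV means the radius SV is perpendicular to ZV, so S = V + (0, -11.5) = (-53.6, -11.5). Since SC ⟂ CW (tangency), |SW| = √(11.5² + 35.8²) = 37.6 regardless of where C sits on A1. So W lies on both circle(Z, 62.51) and circle(S, 37.6); the below-ZV intersection is W = (-41.2, -47.0). C is the foot of the tangent from W: C = (-62.8, -18.4).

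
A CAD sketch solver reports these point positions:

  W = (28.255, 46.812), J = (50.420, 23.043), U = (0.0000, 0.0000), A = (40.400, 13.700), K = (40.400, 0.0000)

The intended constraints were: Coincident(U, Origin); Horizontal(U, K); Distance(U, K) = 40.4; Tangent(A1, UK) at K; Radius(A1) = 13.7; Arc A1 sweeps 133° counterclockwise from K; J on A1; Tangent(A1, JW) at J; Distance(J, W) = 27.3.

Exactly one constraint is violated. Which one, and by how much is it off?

Distance(J, W) = 27.3 — off by 5.20.

U = (0.00, 0.00) ✓; U.y = 0.00, K.y = 0.00 ✓; |UK| = 40.40 ✓; ∠(AK, KU) = 90.00° ✓; |AK| = 13.70 ✓; bearing(A→J) − bearing(A→K) = 133.0° ✓; |AJ| = 13.70 ✓; ∠(AJ, JW) = 90.00° ✓; |JW| = 32.50 ✗.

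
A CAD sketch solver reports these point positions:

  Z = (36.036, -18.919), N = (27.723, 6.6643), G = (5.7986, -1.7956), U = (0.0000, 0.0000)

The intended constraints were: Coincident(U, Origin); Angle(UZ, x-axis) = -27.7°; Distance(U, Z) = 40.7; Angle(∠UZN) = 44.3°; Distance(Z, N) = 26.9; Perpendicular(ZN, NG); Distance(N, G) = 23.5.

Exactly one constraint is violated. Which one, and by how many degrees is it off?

Perpendicular(ZN, NG) — off by 3.10°.

U = (0.00, 0.00) ✓; UZ at -27.70° ✓; |UZ| = 40.70 ✓; ∠UZN = 44.30° ✓; |ZN| = 26.90 ✓; ∠(ZN, NG) = 93.10° ✗; |NG| = 23.50 ✓.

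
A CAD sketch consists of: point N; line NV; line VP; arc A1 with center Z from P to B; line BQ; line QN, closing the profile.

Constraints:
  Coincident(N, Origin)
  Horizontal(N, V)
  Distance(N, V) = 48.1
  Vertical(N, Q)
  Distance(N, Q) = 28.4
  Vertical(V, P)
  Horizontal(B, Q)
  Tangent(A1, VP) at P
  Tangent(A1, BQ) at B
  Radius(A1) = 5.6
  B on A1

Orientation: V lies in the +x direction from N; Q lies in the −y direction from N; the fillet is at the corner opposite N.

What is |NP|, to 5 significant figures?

53.230

The virtual corner opposite N is at (48.100, -28.400). A1 meets VP tangentially, so ZP is at right angles to VP and A1 meets BQ tangentially, so ZB is at right angles to BQ, with radius 5.6, so the center Z sits 5.6 in from both sides at Z = (42.500, -22.800). That places the tangent points at P = (48.100, -22.800) on VP and B = (42.500, -28.400) on BQ. Then |NP| = |P − N| = 53.230.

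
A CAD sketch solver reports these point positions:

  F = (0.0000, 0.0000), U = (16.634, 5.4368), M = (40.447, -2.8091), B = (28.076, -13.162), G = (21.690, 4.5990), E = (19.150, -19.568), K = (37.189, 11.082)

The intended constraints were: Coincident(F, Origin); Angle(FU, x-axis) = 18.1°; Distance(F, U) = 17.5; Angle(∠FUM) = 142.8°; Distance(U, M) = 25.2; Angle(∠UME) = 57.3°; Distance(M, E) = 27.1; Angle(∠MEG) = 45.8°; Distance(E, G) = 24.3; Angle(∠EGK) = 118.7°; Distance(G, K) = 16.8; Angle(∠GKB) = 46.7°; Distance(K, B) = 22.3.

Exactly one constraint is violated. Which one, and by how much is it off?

Distance(K, B) = 22.3 — off by 3.60.

F = (0.00, 0.00) ✓; FU at 18.10° ✓; |FU| = 17.50 ✓; ∠FUM = 142.8° ✓; |UM| = 25.20 ✓; ∠UME = 57.30° ✓; |ME| = 27.10 ✓; ∠MEG = 45.80° ✓; |EG| = 24.30 ✓; ∠EGK = 118.7° ✓; |GK| = 16.80 ✓; ∠GKB = 46.70° ✓; |KB| = 25.90 ✗.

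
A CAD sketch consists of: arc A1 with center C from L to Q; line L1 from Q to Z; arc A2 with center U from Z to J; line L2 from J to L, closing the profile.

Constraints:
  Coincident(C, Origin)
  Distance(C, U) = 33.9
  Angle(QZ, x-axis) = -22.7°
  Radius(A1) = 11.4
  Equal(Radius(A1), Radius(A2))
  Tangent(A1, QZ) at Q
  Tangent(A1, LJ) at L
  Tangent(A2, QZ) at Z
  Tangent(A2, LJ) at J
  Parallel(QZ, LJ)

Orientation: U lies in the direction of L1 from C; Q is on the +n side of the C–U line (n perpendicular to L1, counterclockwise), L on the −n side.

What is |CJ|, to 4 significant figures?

35.77

The slot axis is L1's direction at -22.7°, so u = (cos -22.7°, sin -22.7°) = (0.9225, -0.3859) and n = (−sin -22.7°, cos -22.7°) = (0.3859, 0.9225). C is at the origin and U lies 33.9 along u from C, so U = 33.9·u = (31.27, -13.08). Tangency of A1 to both parallel lines with radius 11.4 puts Q and L at C ± 11.4·n: Q = (4.399, 10.52), L = (-4.399, -10.52). Equal radii place Z and J the same way about U: Z = U + 11.4·n = (35.67, -2.565), J = U − 11.4·n = (26.87, -23.60). Then |CJ| = |J − C| = 35.77.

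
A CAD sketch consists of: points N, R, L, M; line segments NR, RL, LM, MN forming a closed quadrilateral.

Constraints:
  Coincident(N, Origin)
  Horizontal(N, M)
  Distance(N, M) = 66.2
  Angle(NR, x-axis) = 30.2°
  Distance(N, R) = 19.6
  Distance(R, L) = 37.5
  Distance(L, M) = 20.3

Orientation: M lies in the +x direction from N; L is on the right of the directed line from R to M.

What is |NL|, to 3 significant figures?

49.7

N is at the origin; NM is horizontal with |NM| = 66.2 and M in +x, so M = (66.2, 0). NR runs at 30.2° with |NR| = 19.6, so R = (16.9, 9.86). L is determined by |RL| = 37.5 and |LM| = 20.3 together: it lies at the intersection of circle(R, 37.5) and circle(M, 20.3). With |RM| = 50.2, the foot of the radical line on RM is 35.0 from R and the perpendicular offset is √(37.5² − 35.0²) = 13.4. Taking the right-of-RM solution: L = (48.6, -10.2).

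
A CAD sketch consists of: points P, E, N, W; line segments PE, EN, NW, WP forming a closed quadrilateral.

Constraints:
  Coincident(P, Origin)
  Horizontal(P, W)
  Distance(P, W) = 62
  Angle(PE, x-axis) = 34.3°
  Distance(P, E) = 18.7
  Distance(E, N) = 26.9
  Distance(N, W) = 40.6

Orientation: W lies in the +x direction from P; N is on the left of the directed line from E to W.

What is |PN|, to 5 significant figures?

45.392

P is at the origin; P and W share the same y with |PW| = 62.0 and W in +x, so W = (62.0, 0). PE runs at 34.3° with |PE| = 18.7, so E = (15.448, 10.538). N is determined by |EN| = 26.9 and |NW| = 40.6 together: it lies at the intersection of circle(E, 26.9) and circle(W, 40.6). With |EW| = 47.730, the foot of the radical line on EW is 14.178 from E and the perpendicular offset is √(26.9² − 14.178²) = 22.861. Taking the left-of-EW solution: N = (34.323, 29.704).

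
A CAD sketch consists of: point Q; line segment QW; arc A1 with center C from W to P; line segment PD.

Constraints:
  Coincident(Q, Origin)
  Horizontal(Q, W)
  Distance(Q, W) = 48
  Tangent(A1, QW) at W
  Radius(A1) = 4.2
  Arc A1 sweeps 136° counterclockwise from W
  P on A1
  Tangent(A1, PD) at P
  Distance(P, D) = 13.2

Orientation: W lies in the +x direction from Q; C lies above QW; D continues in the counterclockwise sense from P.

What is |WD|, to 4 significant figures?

17.66

Q is at the origin; Q and W share the same y with |QW| = 48.0 and W on the +x side, so W = (48.00, 0.000). Tangency of A1 to QW means the radius CW is perpendicular to QW, so C = W + (0, 4.2) = (48.00, 4.200). On A1, W sits at bearing -90° from C; a 136° counterclockwise sweep puts P at bearing 46°, so P = C + 4.2·(cos 46°, sin 46°) = (50.92, 7.221). Since A1 is tangent to PD there, CP ⟂ PD, so PD runs along (−sin 46°, cos 46°); with |PD| = 13.2, D = (41.42, 16.39). Then |WD| = |D − W| = 17.66.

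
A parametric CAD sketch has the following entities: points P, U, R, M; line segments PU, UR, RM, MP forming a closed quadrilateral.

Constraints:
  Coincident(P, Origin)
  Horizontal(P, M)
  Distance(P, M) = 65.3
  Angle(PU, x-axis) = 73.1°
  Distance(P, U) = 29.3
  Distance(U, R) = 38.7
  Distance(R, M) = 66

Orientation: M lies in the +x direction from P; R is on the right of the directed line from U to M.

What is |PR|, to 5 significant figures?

9.7209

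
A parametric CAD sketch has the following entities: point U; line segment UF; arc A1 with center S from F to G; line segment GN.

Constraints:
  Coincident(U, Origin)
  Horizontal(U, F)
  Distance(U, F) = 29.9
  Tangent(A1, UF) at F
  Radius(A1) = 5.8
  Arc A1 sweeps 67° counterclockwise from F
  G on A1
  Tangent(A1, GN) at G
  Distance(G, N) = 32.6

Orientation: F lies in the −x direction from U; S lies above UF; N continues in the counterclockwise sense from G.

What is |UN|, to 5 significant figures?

35.565

On A1, F sits at bearing -90° from S; a 67° counterclockwise sweep puts G at bearing -23°, so G = S + 5.8·(cos -23°, sin -23°) = (-24.561, 3.5338). Tangency of A1 to GN means the radius SG is perpendicular to GN, so GN runs along (−sin -23°, cos -23°); with |GN| = 32.6, N = (-11.823, 33.542). Then |UN| = |N − U| = 35.565.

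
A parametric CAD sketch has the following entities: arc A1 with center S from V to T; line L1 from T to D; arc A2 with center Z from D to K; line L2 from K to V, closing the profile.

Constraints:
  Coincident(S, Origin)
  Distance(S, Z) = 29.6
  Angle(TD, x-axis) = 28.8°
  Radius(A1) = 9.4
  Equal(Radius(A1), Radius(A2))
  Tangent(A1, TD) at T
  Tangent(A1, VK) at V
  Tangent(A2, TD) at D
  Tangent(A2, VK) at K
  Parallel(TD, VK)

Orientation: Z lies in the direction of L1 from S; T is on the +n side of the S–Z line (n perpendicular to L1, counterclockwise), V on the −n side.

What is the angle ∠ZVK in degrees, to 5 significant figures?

17.618°

The slot axis is L1's direction at 28.8°, so u = (cos 28.8°, sin 28.8°) = (0.87631, 0.48175) and n = (−sin 28.8°, cos 28.8°) = (-0.48175, 0.87631). S is at the origin and Z lies 29.6 along u from S, so Z = 29.6·u = (25.939, 14.260). Tangency of A1 to both parallel lines with radius 9.4 puts T and V at S ± 9.4·n: T = (-4.5285, 8.2373), V = (4.5285, -8.2373). Equal radii place D and K the same way about Z: D = Z + 9.4·n = (21.410, 22.497), K = Z − 9.4·n = (30.467, 6.0226). Then cos ∠ZVK = VZ·VK / (|VZ||VK|), giving 17.618°.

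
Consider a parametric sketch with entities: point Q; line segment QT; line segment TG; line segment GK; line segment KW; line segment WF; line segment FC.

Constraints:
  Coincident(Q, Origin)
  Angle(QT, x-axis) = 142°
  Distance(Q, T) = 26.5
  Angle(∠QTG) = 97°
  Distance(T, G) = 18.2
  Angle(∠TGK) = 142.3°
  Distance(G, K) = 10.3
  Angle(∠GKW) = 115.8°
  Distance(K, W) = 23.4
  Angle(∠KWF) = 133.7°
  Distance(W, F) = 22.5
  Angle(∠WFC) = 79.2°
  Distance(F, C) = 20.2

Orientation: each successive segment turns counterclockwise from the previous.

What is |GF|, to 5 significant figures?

43.987

Q is at the origin; QT runs at 142.0° with length 26.5, so T = (-20.882, 16.315). ∠QTG = 97.0° gives TG at -135.00° from the x-axis; with |TG| = 18.2, G = (-33.752, 3.4457). ∠TGK = 142.3° gives GK at -97.300° from the x-axis; with |GK| = 10.3, K = (-35.060, -6.7708). ∠GKW = 115.8° gives KW at -33.100° from the x-axis; with |KW| = 23.4, W = (-15.458, -19.550). ∠KWF = 133.7° gives WF at 13.200° from the x-axis; with |WF| = 22.5, F = (6.4477, -14.412). Then |GF| = |F − G| = 43.987.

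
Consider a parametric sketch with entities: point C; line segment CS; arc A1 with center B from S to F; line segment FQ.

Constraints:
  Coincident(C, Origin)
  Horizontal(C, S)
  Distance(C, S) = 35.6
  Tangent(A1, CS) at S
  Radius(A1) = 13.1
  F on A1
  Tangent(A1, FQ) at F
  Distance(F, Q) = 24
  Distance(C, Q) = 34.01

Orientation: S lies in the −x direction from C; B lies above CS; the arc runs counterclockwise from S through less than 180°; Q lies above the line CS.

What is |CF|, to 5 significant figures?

24.838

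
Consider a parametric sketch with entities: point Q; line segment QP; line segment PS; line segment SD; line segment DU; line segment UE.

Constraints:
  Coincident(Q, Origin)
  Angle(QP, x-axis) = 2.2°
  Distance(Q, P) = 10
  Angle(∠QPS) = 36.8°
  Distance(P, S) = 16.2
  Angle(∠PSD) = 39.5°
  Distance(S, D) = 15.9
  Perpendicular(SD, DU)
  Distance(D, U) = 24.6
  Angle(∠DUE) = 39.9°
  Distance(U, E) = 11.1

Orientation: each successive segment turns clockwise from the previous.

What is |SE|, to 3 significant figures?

18.3

Q is at the origin; QP runs at 2.2° with length 10.0, so P = (9.99, 0.384). ∠QPS = 36.8° gives PS at -141° from the x-axis; with |PS| = 16.2, S = (-2.60, -9.81). ∠PSD = 39.5° gives SD at 78.5° from the x-axis; with |SD| = 15.9, D = (0.573, 5.77). The perpendicularity gives DU at right angles to SD, so DU runs at -11.5°; with |DU| = 24.6, U = (24.7, 0.865). ∠DUE = 39.9° gives UE at -152° from the x-axis; with |UE| = 11.1, E = (14.9, -4.41). Then |SE| = |E − S| = 18.3.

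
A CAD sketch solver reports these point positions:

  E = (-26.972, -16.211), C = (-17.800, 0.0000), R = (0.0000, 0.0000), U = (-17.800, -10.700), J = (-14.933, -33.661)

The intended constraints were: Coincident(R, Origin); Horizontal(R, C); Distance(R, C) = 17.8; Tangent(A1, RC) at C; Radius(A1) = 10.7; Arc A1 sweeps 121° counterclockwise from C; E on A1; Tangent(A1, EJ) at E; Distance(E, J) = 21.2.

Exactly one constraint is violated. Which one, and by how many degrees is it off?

Tangent(A1, EJ) at E — off by 3.60°.

R = (0.00, 0.00) ✓; R.y = 0.00, C.y = 0.00 ✓; |RC| = 17.80 ✓; ∠(UC, CR) = 90.00° ✓; |UC| = 10.70 ✓; bearing(U→E) − bearing(U→C) = 121.0° ✓; |UE| = 10.70 ✓; ∠(UE, EJ) = 86.40° ✗; |EJ| = 21.20 ✓.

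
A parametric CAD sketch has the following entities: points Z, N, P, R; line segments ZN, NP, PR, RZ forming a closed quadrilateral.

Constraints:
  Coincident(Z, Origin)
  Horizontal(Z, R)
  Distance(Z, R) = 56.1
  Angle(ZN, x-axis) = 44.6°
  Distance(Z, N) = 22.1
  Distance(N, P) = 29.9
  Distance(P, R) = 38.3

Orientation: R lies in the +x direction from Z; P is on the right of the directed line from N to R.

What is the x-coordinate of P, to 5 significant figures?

20.454

Checks: |NP| = 29.90 ✓; |PR| = 38.30 ✓.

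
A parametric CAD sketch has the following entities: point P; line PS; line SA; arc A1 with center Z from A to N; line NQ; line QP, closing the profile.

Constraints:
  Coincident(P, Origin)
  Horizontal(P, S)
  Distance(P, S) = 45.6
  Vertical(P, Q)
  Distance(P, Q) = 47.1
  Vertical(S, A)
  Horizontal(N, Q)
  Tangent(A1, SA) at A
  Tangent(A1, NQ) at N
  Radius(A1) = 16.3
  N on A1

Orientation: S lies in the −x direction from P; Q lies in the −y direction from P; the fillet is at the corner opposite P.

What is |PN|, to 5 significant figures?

55.470

P is at the origin; PS is horizontal with |PS| = 45.6 and S on the −x side, so S = (-45.600, 0.0000). PQ is vertical with |PQ| = 47.1 and Q on the −y side, so Q = (0.0000, -47.100). The virtual corner opposite P is at (-45.600, -47.100). A1 meets SA tangentially, so ZA is at right angles to SA and A1 meets NQ tangentially, so ZN is at right angles to NQ, with radius 16.3, so the center Z sits 16.3 in from both sides at Z = (-29.300, -30.800). That places the tangent points at A = (-45.600, -30.800) on SA and N = (-29.300, -47.100) on NQ. Then |PN| = |N − P| = 55.470.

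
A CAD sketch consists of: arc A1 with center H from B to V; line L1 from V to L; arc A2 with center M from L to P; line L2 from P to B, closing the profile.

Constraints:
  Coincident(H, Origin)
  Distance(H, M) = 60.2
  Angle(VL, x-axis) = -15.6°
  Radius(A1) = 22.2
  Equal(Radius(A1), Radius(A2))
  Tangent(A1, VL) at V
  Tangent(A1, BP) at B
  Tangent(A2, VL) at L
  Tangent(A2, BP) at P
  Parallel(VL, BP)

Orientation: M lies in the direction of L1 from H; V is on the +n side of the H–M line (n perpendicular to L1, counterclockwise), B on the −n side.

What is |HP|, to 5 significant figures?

64.163

The slot axis is L1's direction at -15.6°, so u = (cos -15.6°, sin -15.6°) = (0.96316, -0.26892) and n = (−sin -15.6°, cos -15.6°) = (0.26892, 0.96316). H is at the origin and M lies 60.2 along u from H, so M = 60.2·u = (57.982, -16.189). Tangency of A1 to both parallel lines with radius 22.2 puts V and B at H ± 22.2·n: V = (5.9700, 21.382), B = (-5.9700, -21.382). Equal radii place L and P the same way about M: L = M + 22.2·n = (63.952, 5.1932), P = M − 22.2·n = (52.012, -37.571). Then |HP| = |P − H| = 64.163.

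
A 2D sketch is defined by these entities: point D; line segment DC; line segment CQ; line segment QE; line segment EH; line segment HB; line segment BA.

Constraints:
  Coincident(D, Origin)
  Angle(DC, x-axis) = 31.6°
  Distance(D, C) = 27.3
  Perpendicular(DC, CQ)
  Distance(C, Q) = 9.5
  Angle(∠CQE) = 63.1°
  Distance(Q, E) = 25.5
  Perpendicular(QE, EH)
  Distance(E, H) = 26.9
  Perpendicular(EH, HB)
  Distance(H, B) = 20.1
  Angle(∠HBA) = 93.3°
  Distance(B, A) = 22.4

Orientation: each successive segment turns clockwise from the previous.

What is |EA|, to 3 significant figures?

21.9

The perpendicularity gives HB at right angles to EH, so HB runs at 4.70°; with |HB| = 20.1, B = (20.6, 32.6). ∠HBA = 93.3° gives BA at -82.0° from the x-axis; with |BA| = 22.4, A = (23.8, 10.4). Then |EA| = |A − E| = 21.9.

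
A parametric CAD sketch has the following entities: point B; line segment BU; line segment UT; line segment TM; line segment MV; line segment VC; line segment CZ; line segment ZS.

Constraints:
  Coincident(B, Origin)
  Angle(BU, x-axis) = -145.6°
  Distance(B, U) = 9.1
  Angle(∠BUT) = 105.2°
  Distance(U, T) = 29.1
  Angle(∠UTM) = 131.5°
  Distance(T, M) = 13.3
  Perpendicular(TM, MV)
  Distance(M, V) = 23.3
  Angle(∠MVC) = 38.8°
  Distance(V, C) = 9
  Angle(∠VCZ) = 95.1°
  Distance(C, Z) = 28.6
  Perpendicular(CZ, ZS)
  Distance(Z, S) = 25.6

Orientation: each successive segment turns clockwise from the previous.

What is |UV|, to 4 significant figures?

32.62

B is at the origin; BU runs at -145.6° with length 9.1, so U = (-7.509, -5.141). ∠BUT = 105.2° gives UT at 139.6° from the x-axis; with |UT| = 29.1, T = (-29.67, 13.72). ∠UTM = 131.5° gives TM at 91.10° from the x-axis; with |TM| = 13.3, M = (-29.92, 27.02). The perpendicularity gives MV at right angles to TM, so MV runs at 1.100°; with |MV| = 23.3, V = (-6.629, 27.46). Then |UV| = |V − U| = 32.62.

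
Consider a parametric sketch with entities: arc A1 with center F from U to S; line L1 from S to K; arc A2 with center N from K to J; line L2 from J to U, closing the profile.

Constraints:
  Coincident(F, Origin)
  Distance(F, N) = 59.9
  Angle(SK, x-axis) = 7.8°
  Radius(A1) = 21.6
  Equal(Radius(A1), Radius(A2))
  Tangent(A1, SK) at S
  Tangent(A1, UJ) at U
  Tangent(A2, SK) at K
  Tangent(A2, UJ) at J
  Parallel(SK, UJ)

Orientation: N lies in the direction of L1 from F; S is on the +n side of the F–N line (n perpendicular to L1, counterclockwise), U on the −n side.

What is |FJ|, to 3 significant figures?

63.7

Tangency of A1 to both parallel lines with radius 21.6 puts S and U at F ± 21.6·n: S = (-2.93, 21.4), U = (2.93, -21.4). Equal radii place K and J the same way about N: K = N + 21.6·n = (56.4, 29.5), J = N − 21.6·n = (62.3, -13.3). Then |FJ| = |J − F| = 63.7.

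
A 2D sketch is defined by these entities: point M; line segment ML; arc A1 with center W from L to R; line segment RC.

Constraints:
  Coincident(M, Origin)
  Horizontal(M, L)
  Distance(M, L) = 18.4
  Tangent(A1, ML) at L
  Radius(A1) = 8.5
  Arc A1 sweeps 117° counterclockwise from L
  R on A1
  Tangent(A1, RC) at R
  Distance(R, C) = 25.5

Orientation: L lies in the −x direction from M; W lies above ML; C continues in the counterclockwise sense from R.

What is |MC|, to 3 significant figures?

41.6

M is at the origin; ML is horizontal with |ML| = 18.4 and L on the −x side, so L = (-18.4, 0.00). Tangency of A1 to ML means the radius WL is perpendicular to ML, so W = L + (0, 8.5) = (-18.4, 8.50). On A1, L sits at bearing -90° from W; a 117° counterclockwise sweep puts R at bearing 27°, so R = W + 8.5·(cos 27°, sin 27°) = (-10.8, 12.4). Since A1 is tangent to RC there, WR ⟂ RC, so RC runs along (−sin 27°, cos 27°); with |RC| = 25.5, C = (-22.4, 35.1). Then |MC| = |C − M| = 41.6.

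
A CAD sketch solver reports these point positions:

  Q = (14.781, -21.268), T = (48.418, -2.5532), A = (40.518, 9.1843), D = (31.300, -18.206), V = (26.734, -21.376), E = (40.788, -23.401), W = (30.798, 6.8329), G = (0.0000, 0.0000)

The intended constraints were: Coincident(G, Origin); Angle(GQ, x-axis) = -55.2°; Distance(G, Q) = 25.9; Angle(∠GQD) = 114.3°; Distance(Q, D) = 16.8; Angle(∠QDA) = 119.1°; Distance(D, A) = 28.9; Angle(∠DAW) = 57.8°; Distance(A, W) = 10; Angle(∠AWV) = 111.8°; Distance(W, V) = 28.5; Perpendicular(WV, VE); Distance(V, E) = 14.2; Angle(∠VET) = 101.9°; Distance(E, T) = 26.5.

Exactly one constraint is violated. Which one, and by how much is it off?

Distance(E, T) = 26.5 — off by 4.30.

G = (0.00, 0.00) ✓; GQ at -55.20° ✓; |GQ| = 25.90 ✓; ∠GQD = 114.3° ✓; |QD| = 16.80 ✓; ∠QDA = 119.1° ✓; |DA| = 28.90 ✓; ∠DAW = 57.80° ✓; |AW| = 10.00 ✓; ∠AWV = 111.8° ✓; |WV| = 28.50 ✓; ∠(WV, VE) = 90.00° ✓; |VE| = 14.20 ✓; ∠VET = 101.9° ✓; |ET| = 22.20 ✗.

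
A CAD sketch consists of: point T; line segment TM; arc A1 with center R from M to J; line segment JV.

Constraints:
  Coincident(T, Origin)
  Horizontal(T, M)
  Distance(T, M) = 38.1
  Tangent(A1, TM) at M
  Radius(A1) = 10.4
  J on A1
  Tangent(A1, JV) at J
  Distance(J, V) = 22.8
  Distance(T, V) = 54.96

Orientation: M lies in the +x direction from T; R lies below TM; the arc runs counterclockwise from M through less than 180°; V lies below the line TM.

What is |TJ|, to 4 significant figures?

33.67

T is at the origin; T and M share the same y with |TM| = 38.1 and M on the +x side, so M = (38.10, 0.000). The tangent condition forces RM to be normal to TM, so R = M + (0, -10.4) = (38.10, -10.40). Since RJ ⟂ JV (tangency), |RV| = √(10.4² + 22.8²) = 25.06 regardless of where J sits on A1. So V lies on both circle(T, 54.96) and circle(R, 25.06); the below-TM intersection is V = (42.29, -35.11). J is the foot of the tangent from V: J = (29.49, -16.24).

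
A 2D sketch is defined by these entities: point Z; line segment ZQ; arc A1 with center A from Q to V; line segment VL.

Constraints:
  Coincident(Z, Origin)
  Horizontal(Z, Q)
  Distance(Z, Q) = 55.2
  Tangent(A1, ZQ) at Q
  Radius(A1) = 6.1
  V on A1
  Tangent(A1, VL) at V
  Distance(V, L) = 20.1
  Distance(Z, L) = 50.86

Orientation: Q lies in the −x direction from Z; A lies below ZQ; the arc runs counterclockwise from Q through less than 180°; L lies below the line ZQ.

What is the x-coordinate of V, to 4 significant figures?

-59.37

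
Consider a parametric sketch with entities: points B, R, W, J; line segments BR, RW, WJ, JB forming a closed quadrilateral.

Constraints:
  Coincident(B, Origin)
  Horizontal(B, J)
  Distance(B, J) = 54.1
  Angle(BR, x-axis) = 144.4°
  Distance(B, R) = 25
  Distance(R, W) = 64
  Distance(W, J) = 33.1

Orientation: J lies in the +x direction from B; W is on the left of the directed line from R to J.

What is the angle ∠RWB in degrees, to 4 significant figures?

21.81°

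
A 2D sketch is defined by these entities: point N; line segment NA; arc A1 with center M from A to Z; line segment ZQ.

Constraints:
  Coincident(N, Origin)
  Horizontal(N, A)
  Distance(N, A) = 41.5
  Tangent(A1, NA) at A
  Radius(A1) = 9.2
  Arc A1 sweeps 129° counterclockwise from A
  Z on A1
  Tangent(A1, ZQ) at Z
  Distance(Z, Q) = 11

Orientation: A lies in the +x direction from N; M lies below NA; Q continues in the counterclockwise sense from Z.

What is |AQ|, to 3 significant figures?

23.5

N is at the origin; NA is horizontal with |NA| = 41.5 and A on the +x side, so A = (41.5, 0.00). The tangent condition forces MA to be normal to NA, so M = A + (0, -9.2) = (41.5, -9.20). On A1, A sits at bearing 90° from M; a 129° counterclockwise sweep puts Z at bearing 219°, so Z = M + 9.2·(cos 219°, sin 219°) = (34.4, -15.0). Tangency of A1 to ZQ means the radius MZ is perpendicular to ZQ, so ZQ runs along (−sin 219°, cos 219°); with |ZQ| = 11.0, Q = (41.3, -23.5). Then |AQ| = |Q − A| = 23.5.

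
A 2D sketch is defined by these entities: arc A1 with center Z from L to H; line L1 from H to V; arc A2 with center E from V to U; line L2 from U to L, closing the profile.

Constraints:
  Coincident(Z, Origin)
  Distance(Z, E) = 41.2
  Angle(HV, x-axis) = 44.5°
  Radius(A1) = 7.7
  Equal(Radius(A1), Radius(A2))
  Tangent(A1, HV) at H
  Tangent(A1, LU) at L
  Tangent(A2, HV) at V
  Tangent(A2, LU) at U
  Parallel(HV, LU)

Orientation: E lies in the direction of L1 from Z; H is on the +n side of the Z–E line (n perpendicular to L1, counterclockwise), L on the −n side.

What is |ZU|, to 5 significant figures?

41.913

The slot axis is L1's direction at 44.5°, so u = (cos 44.5°, sin 44.5°) = (0.71325, 0.70091) and n = (−sin 44.5°, cos 44.5°) = (-0.70091, 0.71325). Z is at the origin and E lies 41.2 along u from Z, so E = 41.2·u = (29.386, 28.877). Tangency of A1 to both parallel lines with radius 7.7 puts H and L at Z ± 7.7·n: H = (-5.3970, 5.4920), L = (5.3970, -5.4920). Equal radii place V and U the same way about E: V = E + 7.7·n = (23.989, 34.369), U = E − 7.7·n = (34.783, 23.385). Then |ZU| = |U − Z| = 41.913.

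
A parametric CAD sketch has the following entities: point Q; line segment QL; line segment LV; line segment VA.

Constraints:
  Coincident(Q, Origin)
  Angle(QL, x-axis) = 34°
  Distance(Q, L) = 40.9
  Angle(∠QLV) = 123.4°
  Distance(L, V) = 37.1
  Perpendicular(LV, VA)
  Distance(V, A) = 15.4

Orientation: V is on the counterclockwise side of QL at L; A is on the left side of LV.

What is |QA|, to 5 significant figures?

62.492

∠QLV = 123.4°, so LV runs at 34.0° + (180° − 123.4°) = 90.600° from the x-axis; with |LV| = 37.1, V = L + 37.1·(cos 90.600°, sin 90.600°) = (33.519, 59.969). LV ⟂ VA; with |VA| = 15.4 on the left of LV, A = V + 15.4·(-0.99995, -0.010472) = (18.120, 59.808). Then |QA| = |A − Q| = 62.492.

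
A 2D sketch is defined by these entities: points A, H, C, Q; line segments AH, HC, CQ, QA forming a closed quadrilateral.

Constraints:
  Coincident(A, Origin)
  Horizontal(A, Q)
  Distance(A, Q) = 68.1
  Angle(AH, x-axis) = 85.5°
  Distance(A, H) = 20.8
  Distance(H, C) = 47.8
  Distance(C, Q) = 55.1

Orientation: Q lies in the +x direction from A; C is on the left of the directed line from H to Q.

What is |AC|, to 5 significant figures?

63.039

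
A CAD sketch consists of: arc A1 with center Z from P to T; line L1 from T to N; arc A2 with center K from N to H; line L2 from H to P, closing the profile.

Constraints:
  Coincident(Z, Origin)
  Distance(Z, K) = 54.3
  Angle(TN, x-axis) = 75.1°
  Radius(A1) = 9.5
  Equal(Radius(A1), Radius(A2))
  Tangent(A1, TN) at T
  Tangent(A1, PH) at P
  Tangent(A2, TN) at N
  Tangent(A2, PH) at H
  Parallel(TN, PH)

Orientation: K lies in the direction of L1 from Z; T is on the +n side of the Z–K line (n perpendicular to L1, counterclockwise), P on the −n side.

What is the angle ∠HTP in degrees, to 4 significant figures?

70.71°

The slot axis is L1's direction at 75.1°, so u = (cos 75.1°, sin 75.1°) = (0.2571, 0.9664) and n = (−sin 75.1°, cos 75.1°) = (-0.9664, 0.2571). Z is at the origin and K lies 54.3 along u from Z, so K = 54.3·u = (13.96, 52.47). Tangency of A1 to both parallel lines with radius 9.5 puts T and P at Z ± 9.5·n: T = (-9.181, 2.443), P = (9.181, -2.443). Equal radii place N and H the same way about K: N = K + 9.5·n = (4.782, 54.92), H = K − 9.5·n = (23.14, 50.03). Then cos ∠HTP = TH·TP / (|TH||TP|), giving 70.71°.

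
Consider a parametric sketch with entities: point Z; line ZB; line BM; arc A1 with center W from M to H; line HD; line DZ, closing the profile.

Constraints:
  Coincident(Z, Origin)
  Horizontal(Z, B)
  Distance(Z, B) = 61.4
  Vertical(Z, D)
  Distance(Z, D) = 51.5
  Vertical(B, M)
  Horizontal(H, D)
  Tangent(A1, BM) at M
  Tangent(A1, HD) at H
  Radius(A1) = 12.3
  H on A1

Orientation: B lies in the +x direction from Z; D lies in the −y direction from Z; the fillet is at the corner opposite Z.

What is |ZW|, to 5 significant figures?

62.829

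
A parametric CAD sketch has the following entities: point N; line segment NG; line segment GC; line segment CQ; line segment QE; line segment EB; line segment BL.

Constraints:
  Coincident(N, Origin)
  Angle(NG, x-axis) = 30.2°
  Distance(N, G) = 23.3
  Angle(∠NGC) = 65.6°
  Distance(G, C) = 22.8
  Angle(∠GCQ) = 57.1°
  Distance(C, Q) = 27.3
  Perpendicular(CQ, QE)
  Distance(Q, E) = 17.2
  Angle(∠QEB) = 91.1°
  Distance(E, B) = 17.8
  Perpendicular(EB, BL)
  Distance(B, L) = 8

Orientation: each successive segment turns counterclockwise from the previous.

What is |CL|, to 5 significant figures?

13.360

∠QEB = 91.1° gives EB at 86.400° from the x-axis; with |EB| = 17.8, B = (18.663, 14.669). EB is perpendicular to BL, so BL runs at 176.40°; with |BL| = 8.0, L = (10.679, 15.171). Then |CL| = |L − C| = 13.360.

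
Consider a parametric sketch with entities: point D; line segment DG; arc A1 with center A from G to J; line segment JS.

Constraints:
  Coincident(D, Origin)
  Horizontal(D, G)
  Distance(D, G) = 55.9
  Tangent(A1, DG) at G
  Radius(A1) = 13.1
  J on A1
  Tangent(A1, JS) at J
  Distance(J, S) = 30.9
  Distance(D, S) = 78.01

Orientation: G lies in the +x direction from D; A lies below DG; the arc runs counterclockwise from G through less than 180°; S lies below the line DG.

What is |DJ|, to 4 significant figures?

49.72

D is at the origin; D and G share the same y with |DG| = 55.9 and G on the +x side, so G = (55.90, 0.000). Tangency of A1 to DG means the radius AG is perpendicular to DG, so A = G + (0, -13.1) = (55.90, -13.10). Since AJ ⟂ JS (tangency), |AS| = √(13.1² + 30.9²) = 33.56 regardless of where J sits on A1. So S lies on both circle(D, 78.01) and circle(A, 33.56); the below-DG intersection is S = (63.09, -45.88). J is the foot of the tangent from S: J = (45.21, -20.68).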